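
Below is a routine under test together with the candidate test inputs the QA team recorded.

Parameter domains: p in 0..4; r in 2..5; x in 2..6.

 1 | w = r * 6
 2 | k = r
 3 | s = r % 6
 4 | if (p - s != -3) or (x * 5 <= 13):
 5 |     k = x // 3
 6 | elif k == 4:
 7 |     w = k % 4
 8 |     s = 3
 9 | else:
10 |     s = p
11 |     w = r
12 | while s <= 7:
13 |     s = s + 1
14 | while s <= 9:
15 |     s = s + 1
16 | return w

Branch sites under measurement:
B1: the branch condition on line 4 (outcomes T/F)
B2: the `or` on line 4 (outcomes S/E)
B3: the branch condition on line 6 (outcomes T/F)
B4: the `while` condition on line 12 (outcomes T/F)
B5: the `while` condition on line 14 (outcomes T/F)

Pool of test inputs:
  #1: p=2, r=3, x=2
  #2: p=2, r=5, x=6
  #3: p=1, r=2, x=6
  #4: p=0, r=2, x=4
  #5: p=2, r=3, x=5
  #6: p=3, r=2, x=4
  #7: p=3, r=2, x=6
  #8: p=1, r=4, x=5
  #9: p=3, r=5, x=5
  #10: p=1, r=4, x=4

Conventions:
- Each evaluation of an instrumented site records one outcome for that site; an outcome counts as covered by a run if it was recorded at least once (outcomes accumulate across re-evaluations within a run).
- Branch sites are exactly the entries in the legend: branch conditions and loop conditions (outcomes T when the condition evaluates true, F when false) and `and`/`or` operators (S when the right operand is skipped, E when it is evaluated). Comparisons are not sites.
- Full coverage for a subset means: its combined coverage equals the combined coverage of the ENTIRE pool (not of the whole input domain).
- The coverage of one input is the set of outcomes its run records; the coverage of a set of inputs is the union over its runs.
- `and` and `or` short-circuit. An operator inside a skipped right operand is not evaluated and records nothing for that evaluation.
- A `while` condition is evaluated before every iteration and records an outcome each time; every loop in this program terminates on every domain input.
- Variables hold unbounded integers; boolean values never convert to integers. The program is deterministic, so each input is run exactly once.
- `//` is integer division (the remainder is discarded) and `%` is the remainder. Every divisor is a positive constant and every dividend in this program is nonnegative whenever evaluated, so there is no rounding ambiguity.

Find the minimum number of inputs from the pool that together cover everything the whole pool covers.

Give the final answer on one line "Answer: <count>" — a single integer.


test 1 (p=2, r=3, x=2) hits B1=T, B2=S, B4=T, B4=F, B5=T, B5=F
test 2 (p=2, r=5, x=6) hits B1=F, B2=E, B3=F, B4=T, B4=F, B5=T, B5=F
test 3 (p=1, r=2, x=6) hits B1=T, B2=S, B4=T, B4=F, B5=T, B5=F
test 4 (p=0, r=2, x=4) hits B1=T, B2=S, B4=T, B4=F, B5=T, B5=F
test 5 (p=2, r=3, x=5) hits B1=T, B2=S, B4=T, B4=F, B5=T, B5=F
test 6 (p=3, r=2, x=4) hits B1=T, B2=S, B4=T, B4=F, B5=T, B5=F
test 7 (p=3, r=2, x=6) hits B1=T, B2=S, B4=T, B4=F, B5=T, B5=F
test 8 (p=1, r=4, x=5) hits B1=F, B2=E, B3=T, B4=T, B4=F, B5=T, B5=F
test 9 (p=3, r=5, x=5) hits B1=T, B2=S, B4=T, B4=F, B5=T, B5=F
test 10 (p=1, r=4, x=4) hits B1=F, B2=E, B3=T, B4=T, B4=F, B5=T, B5=F
together the pool reaches 10 outcomes: B1=T, B1=F, B2=S, B2=E, B3=T, B3=F, B4=T, B4=F, B5=T, B5=F
no size-1 subset reaches all 10 outcomes (best union: 7/10)
no size-2 subset reaches all 10 outcomes (best union: 9/10)
size 3: inputs {1, 2, 8} cover all 10 outcomes, and no lexicographically smaller subset of this size does
Answer: 3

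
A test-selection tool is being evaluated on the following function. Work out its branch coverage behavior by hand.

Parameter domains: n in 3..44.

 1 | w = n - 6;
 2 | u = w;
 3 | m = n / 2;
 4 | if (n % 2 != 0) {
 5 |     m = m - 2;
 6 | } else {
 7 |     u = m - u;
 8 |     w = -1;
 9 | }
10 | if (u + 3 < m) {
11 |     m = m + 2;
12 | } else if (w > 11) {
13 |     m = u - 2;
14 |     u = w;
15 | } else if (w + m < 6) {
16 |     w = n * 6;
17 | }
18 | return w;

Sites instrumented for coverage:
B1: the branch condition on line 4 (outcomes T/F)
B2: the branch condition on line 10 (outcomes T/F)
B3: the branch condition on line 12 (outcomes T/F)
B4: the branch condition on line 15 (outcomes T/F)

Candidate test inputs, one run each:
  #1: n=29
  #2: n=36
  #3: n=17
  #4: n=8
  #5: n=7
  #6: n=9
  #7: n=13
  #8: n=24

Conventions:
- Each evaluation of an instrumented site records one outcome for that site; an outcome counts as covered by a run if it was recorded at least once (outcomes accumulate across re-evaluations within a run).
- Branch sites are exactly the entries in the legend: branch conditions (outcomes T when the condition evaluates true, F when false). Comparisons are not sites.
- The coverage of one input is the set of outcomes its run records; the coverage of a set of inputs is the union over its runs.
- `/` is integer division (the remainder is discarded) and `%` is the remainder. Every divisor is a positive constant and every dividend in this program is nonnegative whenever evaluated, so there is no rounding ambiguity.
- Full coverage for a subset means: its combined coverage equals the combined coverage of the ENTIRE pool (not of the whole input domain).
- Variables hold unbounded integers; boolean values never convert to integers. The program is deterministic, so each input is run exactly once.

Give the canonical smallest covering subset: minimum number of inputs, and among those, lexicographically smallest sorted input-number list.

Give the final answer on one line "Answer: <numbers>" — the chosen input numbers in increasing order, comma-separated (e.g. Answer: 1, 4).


input #1, n=29: events B1->T, B2->F, B3->T; outcomes B1=T, B2=F, B3=T
input #2, n=36: events B1->F, B2->T; outcomes B1=F, B2=T
input #3, n=17: events B1->T, B2->F, B3->F, B4->F; outcomes B1=T, B2=F, B3=F, B4=F
input #4, n=8: events B1->F, B2->F, B3->F, B4->T; outcomes B1=F, B2=F, B3=F, B4=T
input #5, n=7: events B1->T, B2->F, B3->F, B4->T; outcomes B1=T, B2=F, B3=F, B4=T
input #6, n=9: events B1->T, B2->F, B3->F, B4->T; outcomes B1=T, B2=F, B3=F, B4=T
input #7, n=13: events B1->T, B2->F, B3->F, B4->F; outcomes B1=T, B2=F, B3=F, B4=F
input #8, n=24: events B1->F, B2->T; outcomes B1=F, B2=T
together the pool reaches 8 outcomes: B1=T, B1=F, B2=T, B2=F, B3=T, B3=F, B4=T, B4=F
size 1 is not enough: best union over all size-1 subsets is 4/8
size 2 is not enough: best union over all size-2 subsets is 6/8
size 3 is not enough: best union over all size-3 subsets is 7/8
inputs {1, 2, 3, 4} (size 4) cover everything; no size-4 subset with a lexicographically smaller index list covers all 8
Answer: 1, 2, 3, 4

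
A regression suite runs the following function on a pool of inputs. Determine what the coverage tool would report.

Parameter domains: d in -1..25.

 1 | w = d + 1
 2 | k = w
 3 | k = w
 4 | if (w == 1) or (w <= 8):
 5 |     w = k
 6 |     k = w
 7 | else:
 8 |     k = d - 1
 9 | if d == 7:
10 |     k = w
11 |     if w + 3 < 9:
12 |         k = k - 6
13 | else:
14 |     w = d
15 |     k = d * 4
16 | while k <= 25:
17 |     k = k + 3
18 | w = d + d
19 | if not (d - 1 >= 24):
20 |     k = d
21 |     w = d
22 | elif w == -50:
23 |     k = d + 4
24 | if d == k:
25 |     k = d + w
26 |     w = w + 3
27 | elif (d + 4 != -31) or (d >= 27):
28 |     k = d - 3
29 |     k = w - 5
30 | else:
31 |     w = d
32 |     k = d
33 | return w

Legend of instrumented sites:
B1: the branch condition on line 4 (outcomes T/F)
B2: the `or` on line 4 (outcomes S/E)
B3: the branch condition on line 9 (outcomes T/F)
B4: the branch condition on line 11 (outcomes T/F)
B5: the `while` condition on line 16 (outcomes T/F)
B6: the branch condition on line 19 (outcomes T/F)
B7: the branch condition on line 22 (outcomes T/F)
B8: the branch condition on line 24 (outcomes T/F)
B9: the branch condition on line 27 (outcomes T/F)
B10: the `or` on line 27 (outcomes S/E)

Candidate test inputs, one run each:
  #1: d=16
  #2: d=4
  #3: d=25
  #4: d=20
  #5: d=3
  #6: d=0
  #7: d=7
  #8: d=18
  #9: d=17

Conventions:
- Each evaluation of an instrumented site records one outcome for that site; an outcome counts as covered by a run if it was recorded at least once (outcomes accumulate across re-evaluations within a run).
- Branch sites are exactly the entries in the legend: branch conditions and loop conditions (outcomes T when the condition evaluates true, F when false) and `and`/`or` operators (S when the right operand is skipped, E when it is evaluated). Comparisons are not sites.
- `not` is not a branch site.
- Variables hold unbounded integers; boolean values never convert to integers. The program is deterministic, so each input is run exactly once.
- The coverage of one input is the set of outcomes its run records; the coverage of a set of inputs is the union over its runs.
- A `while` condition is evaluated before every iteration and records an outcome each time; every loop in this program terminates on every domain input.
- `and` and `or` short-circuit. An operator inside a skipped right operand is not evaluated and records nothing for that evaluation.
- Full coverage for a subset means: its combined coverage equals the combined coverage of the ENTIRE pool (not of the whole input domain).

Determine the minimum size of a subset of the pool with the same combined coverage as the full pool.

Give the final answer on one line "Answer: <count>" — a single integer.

test 1 (d=16) hits B1=F, B2=E, B3=F, B5=F, B6=T, B8=T
test 2 (d=4) hits B1=T, B2=E, B3=F, B5=T, B5=F, B6=T, B8=T
test 3 (d=25) hits B1=F, B2=E, B3=F, B5=F, B6=F, B7=F, B8=F, B9=T, B10=S
test 4 (d=20) hits B1=F, B2=E, B3=F, B5=F, B6=T, B8=T
test 5 (d=3) hits B1=T, B2=E, B3=F, B5=T, B5=F, B6=T, B8=T
test 6 (d=0) hits B1=T, B2=S, B3=F, B5=T, B5=F, B6=T, B8=T
test 7 (d=7) hits B1=T, B2=E, B3=T, B4=F, B5=T, B5=F, B6=T, B8=T
test 8 (d=18) hits B1=F, B2=E, B3=F, B5=F, B6=T, B8=T
test 9 (d=17) hits B1=F, B2=E, B3=F, B5=F, B6=T, B8=T
pool-wide coverage (16 outcomes): B1=T, B1=F, B2=S, B2=E, B3=T, B3=F, B4=F, B5=T, B5=F, B6=T, B6=F, B7=F, B8=T, B8=F, B9=T, B10=S
every size-1 subset falls short of the 16 outcomes (best: 9/16)
every size-2 subset falls short of the 16 outcomes (best: 15/16)
size 3: inputs {3, 6, 7} cover all 16 outcomes, and no lexicographically smaller subset of this size does

Answer: 3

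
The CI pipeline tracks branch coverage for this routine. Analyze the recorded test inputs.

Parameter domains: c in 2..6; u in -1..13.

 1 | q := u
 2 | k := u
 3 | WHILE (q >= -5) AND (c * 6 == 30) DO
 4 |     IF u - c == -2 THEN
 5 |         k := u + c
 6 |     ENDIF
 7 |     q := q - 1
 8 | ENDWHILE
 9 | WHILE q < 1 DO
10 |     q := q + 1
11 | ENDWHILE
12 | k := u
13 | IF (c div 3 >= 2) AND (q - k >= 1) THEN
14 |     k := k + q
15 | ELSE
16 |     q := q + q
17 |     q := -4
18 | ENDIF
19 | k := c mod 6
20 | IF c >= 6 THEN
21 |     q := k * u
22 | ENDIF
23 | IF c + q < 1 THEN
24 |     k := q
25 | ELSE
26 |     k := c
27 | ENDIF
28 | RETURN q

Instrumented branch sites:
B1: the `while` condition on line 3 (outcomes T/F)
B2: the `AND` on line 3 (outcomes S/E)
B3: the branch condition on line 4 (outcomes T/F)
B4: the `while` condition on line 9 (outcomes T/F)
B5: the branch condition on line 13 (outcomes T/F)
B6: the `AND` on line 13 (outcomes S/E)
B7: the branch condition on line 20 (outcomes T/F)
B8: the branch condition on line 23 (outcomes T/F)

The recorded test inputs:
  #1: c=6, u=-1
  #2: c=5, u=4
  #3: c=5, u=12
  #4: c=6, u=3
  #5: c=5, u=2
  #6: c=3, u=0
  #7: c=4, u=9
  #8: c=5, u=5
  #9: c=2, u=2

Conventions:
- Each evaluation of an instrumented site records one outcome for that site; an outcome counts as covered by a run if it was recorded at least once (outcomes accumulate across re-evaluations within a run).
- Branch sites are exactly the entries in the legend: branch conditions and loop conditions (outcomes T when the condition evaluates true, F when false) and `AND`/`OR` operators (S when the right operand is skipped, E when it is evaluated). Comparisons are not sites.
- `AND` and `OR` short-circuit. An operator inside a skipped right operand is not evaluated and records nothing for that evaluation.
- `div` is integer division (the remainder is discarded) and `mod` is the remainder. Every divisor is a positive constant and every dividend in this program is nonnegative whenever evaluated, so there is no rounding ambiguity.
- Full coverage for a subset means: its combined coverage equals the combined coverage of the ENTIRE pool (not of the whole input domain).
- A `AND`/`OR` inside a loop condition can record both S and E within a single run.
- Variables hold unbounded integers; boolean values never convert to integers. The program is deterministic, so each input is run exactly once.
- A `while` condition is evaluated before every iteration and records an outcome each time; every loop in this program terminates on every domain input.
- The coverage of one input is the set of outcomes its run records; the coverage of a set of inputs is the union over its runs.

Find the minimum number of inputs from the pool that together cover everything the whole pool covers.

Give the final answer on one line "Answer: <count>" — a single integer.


run #1 (c=6, u=-1) runs B2->E, B1->F, B4->T, B4->T, B4->F, B6->E, B5->T, B7->T, B8->F; records B1=F, B2=E, B4=T, B4=F, B5=T, B6=E, B7=T, B8=F
run #2 (c=5, u=4) runs B2->E, B1->T, B3->F, B2->E, B1->T, B3->F, B2->E, B1->T, B3->F, B2->E, B1->T, B3->F, B2->E, B1->T, ...; records B1=T, B1=F, B2=S, B2=E, B3=F, B4=T, B4=F, B5=F, B6=S, B7=F, B8=F
run #3 (c=5, u=12) runs B2->E, B1->T, B3->F, B2->E, B1->T, B3->F, B2->E, B1->T, B3->F, B2->E, B1->T, B3->F, B2->E, B1->T, ...; records B1=T, B1=F, B2=S, B2=E, B3=F, B4=T, B4=F, B5=F, B6=S, B7=F, B8=F
run #4 (c=6, u=3) runs B2->E, B1->F, B4->F, B6->E, B5->F, B7->T, B8->F; records B1=F, B2=E, B4=F, B5=F, B6=E, B7=T, B8=F
run #5 (c=5, u=2) runs B2->E, B1->T, B3->F, B2->E, B1->T, B3->F, B2->E, B1->T, B3->F, B2->E, B1->T, B3->F, B2->E, B1->T, ...; records B1=T, B1=F, B2=S, B2=E, B3=F, B4=T, B4=F, B5=F, B6=S, B7=F, B8=F
run #6 (c=3, u=0) runs B2->E, B1->F, B4->T, B4->F, B6->S, B5->F, B7->F, B8->T; records B1=F, B2=E, B4=T, B4=F, B5=F, B6=S, B7=F, B8=T
run #7 (c=4, u=9) runs B2->E, B1->F, B4->F, B6->S, B5->F, B7->F, B8->T; records B1=F, B2=E, B4=F, B5=F, B6=S, B7=F, B8=T
run #8 (c=5, u=5) runs B2->E, B1->T, B3->F, B2->E, B1->T, B3->F, B2->E, B1->T, B3->F, B2->E, B1->T, B3->F, B2->E, B1->T, ...; records B1=T, B1=F, B2=S, B2=E, B3=F, B4=T, B4=F, B5=F, B6=S, B7=F, B8=F
run #9 (c=2, u=2) runs B2->E, B1->F, B4->F, B6->S, B5->F, B7->F, B8->T; records B1=F, B2=E, B4=F, B5=F, B6=S, B7=F, B8=T
together the pool reaches 15 outcomes: B1=T, B1=F, B2=S, B2=E, B3=F, B4=T, B4=F, B5=T, B5=F, B6=S, B6=E, B7=T, B7=F, B8=T, B8=F
every size-1 subset falls short of the 15 outcomes (best: 11/15)
every size-2 subset falls short of the 15 outcomes (best: 14/15)
size 3: inputs {1, 2, 6} cover all 15 outcomes, and no lexicographically smaller subset of this size does
Answer: 3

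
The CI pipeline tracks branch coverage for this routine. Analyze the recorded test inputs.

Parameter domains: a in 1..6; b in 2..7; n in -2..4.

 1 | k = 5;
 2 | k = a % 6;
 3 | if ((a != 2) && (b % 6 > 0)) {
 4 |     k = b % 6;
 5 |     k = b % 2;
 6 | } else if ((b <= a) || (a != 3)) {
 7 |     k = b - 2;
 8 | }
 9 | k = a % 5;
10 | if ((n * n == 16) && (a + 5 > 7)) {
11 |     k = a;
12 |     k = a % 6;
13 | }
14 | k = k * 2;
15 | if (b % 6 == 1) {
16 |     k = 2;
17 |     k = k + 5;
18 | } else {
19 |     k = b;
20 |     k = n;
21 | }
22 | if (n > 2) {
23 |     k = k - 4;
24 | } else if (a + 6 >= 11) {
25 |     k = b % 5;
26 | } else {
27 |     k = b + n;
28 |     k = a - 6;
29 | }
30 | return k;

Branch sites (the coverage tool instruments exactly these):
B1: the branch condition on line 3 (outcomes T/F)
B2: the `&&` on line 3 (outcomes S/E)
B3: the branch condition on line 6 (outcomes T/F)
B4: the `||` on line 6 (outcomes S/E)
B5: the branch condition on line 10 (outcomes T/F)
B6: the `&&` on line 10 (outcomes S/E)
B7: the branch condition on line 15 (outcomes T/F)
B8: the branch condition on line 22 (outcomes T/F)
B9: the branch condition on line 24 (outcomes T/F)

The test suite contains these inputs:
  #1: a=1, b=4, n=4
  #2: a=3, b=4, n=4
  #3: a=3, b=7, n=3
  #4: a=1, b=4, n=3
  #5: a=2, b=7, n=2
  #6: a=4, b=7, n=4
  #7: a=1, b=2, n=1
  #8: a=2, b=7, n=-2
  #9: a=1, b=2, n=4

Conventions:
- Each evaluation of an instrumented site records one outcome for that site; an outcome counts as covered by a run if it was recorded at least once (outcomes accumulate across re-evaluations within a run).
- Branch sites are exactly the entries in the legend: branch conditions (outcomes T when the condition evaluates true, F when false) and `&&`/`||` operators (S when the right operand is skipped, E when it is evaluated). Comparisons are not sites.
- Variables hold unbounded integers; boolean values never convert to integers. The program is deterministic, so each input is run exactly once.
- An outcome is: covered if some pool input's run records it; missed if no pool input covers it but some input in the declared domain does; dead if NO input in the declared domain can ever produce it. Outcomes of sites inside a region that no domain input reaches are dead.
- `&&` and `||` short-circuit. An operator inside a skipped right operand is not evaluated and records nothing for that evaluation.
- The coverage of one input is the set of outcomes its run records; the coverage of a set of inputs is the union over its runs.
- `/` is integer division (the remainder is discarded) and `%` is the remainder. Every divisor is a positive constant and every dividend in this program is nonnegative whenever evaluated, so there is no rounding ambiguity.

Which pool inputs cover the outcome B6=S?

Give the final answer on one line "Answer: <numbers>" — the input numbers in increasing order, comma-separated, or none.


input #1 (a=1, b=4, n=4): never hits B6=S
input #2 (a=3, b=4, n=4): never hits B6=S
input #3 (a=3, b=7, n=3): hits B6=S
input #4 (a=1, b=4, n=3): hits B6=S
input #5 (a=2, b=7, n=2): hits B6=S
input #6 (a=4, b=7, n=4): never hits B6=S
input #7 (a=1, b=2, n=1): hits B6=S
input #8 (a=2, b=7, n=-2): hits B6=S
input #9 (a=1, b=2, n=4): never hits B6=S
Answer: 3, 4, 5, 7, 8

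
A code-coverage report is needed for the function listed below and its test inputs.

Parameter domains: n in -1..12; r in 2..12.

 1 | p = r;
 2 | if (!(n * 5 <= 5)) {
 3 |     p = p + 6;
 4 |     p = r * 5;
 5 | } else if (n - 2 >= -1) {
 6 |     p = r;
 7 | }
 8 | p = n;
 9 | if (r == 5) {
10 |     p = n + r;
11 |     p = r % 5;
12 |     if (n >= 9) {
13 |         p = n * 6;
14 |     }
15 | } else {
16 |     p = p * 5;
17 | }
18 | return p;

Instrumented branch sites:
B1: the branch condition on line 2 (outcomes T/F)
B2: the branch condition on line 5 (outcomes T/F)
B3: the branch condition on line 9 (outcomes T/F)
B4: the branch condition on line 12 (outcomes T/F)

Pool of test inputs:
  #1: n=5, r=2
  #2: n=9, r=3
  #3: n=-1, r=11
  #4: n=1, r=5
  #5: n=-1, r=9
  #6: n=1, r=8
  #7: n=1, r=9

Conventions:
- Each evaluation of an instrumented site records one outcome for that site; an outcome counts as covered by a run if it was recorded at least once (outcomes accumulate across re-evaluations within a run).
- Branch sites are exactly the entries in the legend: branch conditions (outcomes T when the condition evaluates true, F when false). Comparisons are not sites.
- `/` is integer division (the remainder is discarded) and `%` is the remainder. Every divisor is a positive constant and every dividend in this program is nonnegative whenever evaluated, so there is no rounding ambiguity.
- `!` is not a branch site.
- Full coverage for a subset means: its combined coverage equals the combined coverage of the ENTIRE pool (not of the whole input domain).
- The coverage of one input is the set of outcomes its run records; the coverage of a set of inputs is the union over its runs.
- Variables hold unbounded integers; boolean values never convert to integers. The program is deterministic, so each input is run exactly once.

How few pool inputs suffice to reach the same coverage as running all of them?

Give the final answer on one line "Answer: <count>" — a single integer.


test 1 (n=5, r=2) fires B1->T, B3->F; hits B1=T, B3=F
test 2 (n=9, r=3) fires B1->T, B3->F; hits B1=T, B3=F
test 3 (n=-1, r=11) fires B1->F, B2->F, B3->F; hits B1=F, B2=F, B3=F
test 4 (n=1, r=5) fires B1->F, B2->T, B3->T, B4->F; hits B1=F, B2=T, B3=T, B4=F
test 5 (n=-1, r=9) fires B1->F, B2->F, B3->F; hits B1=F, B2=F, B3=F
test 6 (n=1, r=8) fires B1->F, B2->T, B3->F; hits B1=F, B2=T, B3=F
test 7 (n=1, r=9) fires B1->F, B2->T, B3->F; hits B1=F, B2=T, B3=F
union over all inputs: B1=T, B1=F, B2=T, B2=F, B3=T, B3=F, B4=F (7 outcomes)
size 1 is not enough: best union over all size-1 subsets is 4/7
size 2 is not enough: best union over all size-2 subsets is 6/7
inputs {1, 3, 4} (size 3) cover everything; no size-3 subset with a lexicographically smaller index list covers all 7
Answer: 3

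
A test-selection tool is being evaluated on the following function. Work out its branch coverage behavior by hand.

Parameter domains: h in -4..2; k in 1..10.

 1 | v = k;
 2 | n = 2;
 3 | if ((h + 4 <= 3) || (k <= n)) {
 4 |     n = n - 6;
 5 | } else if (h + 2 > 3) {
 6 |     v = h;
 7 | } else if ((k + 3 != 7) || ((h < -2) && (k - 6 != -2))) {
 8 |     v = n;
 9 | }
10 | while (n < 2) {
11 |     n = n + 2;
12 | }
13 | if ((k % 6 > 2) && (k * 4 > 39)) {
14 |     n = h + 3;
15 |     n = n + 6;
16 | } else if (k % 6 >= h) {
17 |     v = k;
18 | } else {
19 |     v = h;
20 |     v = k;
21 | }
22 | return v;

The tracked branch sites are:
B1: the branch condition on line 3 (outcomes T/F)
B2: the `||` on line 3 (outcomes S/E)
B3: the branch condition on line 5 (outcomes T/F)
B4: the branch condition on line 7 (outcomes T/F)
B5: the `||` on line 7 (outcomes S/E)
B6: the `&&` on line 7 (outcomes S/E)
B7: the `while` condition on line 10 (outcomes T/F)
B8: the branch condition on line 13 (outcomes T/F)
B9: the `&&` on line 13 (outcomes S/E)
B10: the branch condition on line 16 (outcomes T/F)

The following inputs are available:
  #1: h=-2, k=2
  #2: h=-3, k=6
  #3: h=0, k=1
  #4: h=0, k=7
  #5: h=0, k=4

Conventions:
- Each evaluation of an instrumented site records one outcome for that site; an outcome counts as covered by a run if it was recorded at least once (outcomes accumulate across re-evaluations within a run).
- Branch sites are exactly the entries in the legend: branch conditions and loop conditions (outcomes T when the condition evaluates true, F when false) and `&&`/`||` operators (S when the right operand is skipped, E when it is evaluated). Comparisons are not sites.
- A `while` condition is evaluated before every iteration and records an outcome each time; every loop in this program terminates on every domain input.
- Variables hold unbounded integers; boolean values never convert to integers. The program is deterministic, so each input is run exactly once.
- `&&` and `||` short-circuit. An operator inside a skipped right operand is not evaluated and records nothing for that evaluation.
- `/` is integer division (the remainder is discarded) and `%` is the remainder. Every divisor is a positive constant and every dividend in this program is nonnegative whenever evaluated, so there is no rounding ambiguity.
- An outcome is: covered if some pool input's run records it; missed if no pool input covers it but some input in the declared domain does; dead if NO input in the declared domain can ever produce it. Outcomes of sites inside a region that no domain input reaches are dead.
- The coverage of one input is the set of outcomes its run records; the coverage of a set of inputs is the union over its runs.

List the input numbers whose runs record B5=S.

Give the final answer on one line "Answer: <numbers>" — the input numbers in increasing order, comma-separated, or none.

input #1 (h=-2, k=2): does not record B5=S
input #2 (h=-3, k=6): does not record B5=S
input #3 (h=0, k=1): does not record B5=S
input #4 (h=0, k=7): records B5=S
input #5 (h=0, k=4): does not record B5=S

Answer: 4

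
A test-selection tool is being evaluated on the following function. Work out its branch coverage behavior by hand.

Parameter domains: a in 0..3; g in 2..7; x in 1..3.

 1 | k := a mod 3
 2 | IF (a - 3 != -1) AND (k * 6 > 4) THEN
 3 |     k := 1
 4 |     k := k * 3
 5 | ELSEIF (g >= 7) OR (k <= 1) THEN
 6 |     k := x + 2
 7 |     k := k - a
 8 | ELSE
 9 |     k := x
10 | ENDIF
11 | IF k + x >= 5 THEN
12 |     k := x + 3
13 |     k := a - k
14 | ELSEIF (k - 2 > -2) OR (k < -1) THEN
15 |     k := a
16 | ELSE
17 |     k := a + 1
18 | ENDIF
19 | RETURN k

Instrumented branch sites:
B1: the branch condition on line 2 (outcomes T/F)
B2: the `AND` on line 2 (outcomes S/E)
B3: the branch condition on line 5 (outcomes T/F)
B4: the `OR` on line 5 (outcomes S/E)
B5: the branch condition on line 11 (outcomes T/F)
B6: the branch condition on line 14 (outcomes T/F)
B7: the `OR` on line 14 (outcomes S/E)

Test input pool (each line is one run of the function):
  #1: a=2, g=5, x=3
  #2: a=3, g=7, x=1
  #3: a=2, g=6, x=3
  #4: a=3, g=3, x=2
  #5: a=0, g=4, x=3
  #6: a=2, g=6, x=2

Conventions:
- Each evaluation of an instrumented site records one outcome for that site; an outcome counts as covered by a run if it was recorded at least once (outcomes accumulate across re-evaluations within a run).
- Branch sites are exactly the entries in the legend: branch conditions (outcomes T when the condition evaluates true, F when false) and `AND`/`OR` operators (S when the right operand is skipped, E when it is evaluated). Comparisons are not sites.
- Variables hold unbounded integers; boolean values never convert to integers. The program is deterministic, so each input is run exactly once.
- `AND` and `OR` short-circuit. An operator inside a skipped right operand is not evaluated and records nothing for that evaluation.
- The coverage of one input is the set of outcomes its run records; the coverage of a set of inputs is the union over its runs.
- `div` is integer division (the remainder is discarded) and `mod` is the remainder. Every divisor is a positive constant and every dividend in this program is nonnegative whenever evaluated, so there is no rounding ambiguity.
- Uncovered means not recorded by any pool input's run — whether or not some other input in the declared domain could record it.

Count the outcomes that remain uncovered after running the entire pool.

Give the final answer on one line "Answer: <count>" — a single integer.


#1 (a=2, g=5, x=3) -> B2->S, B1->F, B4->E, B3->F, B5->T; covered: B1=F, B2=S, B3=F, B4=E, B5=T
#2 (a=3, g=7, x=1) -> B2->E, B1->F, B4->S, B3->T, B5->F, B7->E, B6->F; covered: B1=F, B2=E, B3=T, B4=S, B5=F, B6=F, B7=E
#3 (a=2, g=6, x=3) -> B2->S, B1->F, B4->E, B3->F, B5->T; covered: B1=F, B2=S, B3=F, B4=E, B5=T
#4 (a=3, g=3, x=2) -> B2->E, B1->F, B4->E, B3->T, B5->F, B7->S, B6->T; covered: B1=F, B2=E, B3=T, B4=E, B5=F, B6=T, B7=S
#5 (a=0, g=4, x=3) -> B2->E, B1->F, B4->E, B3->T, B5->T; covered: B1=F, B2=E, B3=T, B4=E, B5=T
#6 (a=2, g=6, x=2) -> B2->S, B1->F, B4->E, B3->F, B5->F, B7->S, B6->T; covered: B1=F, B2=S, B3=F, B4=E, B5=F, B6=T, B7=S
union over the pool: B1=F, B2=S, B2=E, B3=T, B3=F, B4=S, B4=E, B5=T, B5=F, B6=T, B6=F, B7=S, B7=E
uncovered (1 of 14): B1=T
Answer: 1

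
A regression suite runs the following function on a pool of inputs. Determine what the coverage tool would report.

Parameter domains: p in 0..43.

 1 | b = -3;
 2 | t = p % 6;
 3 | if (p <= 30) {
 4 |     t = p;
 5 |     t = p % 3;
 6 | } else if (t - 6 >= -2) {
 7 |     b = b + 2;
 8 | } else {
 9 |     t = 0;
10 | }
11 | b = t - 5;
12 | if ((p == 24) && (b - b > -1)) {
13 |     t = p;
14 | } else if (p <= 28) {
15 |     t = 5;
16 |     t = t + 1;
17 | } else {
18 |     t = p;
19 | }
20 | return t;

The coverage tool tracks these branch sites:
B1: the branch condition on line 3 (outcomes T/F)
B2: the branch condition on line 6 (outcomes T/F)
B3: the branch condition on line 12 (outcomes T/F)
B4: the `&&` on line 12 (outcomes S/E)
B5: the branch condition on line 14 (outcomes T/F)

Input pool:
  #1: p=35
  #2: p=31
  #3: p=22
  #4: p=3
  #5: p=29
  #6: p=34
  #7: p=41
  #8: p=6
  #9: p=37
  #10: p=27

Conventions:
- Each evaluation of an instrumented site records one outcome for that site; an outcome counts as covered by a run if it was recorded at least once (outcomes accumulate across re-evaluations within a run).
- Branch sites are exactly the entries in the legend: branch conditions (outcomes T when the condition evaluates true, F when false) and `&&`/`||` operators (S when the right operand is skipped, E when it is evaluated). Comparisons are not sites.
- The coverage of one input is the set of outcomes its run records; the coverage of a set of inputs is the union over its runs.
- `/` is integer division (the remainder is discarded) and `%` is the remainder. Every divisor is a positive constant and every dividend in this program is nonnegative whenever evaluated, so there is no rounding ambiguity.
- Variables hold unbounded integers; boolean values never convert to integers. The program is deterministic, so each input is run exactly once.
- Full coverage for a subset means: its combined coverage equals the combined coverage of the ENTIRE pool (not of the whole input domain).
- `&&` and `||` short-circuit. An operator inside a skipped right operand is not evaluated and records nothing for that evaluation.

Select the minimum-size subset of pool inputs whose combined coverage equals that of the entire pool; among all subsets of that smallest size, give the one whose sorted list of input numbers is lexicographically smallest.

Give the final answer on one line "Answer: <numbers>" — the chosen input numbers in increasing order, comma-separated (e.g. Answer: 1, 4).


input #1, p=35: events B1->F, B2->T, B4->S, B3->F, B5->F; outcomes B1=F, B2=T, B3=F, B4=S, B5=F
input #2, p=31: events B1->F, B2->F, B4->S, B3->F, B5->F; outcomes B1=F, B2=F, B3=F, B4=S, B5=F
input #3, p=22: events B1->T, B4->S, B3->F, B5->T; outcomes B1=T, B3=F, B4=S, B5=T
input #4, p=3: events B1->T, B4->S, B3->F, B5->T; outcomes B1=T, B3=F, B4=S, B5=T
input #5, p=29: events B1->T, B4->S, B3->F, B5->F; outcomes B1=T, B3=F, B4=S, B5=F
input #6, p=34: events B1->F, B2->T, B4->S, B3->F, B5->F; outcomes B1=F, B2=T, B3=F, B4=S, B5=F
input #7, p=41: events B1->F, B2->T, B4->S, B3->F, B5->F; outcomes B1=F, B2=T, B3=F, B4=S, B5=F
input #8, p=6: events B1->T, B4->S, B3->F, B5->T; outcomes B1=T, B3=F, B4=S, B5=T
input #9, p=37: events B1->F, B2->F, B4->S, B3->F, B5->F; outcomes B1=F, B2=F, B3=F, B4=S, B5=F
input #10, p=27: events B1->T, B4->S, B3->F, B5->T; outcomes B1=T, B3=F, B4=S, B5=T
together the pool reaches 8 outcomes: B1=T, B1=F, B2=T, B2=F, B3=F, B4=S, B5=T, B5=F
no size-1 subset reaches all 8 outcomes (best union: 5/8)
no size-2 subset reaches all 8 outcomes (best union: 7/8)
the canonical winner is {1, 2, 3}: size 3, full 8-outcome coverage, earliest index list among size-3 covers
Answer: 1, 2, 3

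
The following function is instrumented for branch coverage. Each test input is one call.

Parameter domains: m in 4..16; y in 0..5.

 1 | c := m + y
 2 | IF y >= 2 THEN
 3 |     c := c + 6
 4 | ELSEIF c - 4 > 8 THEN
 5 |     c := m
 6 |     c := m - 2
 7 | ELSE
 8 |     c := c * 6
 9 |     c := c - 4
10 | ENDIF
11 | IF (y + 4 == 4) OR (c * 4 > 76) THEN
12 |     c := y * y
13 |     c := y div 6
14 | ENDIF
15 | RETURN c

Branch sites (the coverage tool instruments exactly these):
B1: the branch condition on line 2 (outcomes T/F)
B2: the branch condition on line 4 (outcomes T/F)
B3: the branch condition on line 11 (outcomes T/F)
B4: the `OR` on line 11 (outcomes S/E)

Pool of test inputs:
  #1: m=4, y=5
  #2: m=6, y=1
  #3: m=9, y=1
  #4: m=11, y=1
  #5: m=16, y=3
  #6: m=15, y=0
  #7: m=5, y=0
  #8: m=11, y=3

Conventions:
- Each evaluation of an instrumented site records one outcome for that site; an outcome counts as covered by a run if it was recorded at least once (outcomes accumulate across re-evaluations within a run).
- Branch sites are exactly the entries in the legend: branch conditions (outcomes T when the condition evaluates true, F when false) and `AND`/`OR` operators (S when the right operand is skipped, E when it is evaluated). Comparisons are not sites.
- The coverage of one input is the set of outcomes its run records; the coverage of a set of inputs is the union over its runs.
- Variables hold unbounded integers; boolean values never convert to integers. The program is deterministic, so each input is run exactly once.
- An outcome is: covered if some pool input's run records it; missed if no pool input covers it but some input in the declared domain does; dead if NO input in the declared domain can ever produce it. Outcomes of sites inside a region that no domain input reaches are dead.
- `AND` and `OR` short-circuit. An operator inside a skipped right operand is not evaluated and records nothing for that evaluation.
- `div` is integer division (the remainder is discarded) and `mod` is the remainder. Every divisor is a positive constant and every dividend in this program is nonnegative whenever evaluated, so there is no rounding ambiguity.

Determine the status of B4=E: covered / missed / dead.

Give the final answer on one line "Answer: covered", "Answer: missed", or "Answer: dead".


B4=E is recorded by pool input(s) 1, 2, 3, 4, 5, 8 -> covered
Answer: covered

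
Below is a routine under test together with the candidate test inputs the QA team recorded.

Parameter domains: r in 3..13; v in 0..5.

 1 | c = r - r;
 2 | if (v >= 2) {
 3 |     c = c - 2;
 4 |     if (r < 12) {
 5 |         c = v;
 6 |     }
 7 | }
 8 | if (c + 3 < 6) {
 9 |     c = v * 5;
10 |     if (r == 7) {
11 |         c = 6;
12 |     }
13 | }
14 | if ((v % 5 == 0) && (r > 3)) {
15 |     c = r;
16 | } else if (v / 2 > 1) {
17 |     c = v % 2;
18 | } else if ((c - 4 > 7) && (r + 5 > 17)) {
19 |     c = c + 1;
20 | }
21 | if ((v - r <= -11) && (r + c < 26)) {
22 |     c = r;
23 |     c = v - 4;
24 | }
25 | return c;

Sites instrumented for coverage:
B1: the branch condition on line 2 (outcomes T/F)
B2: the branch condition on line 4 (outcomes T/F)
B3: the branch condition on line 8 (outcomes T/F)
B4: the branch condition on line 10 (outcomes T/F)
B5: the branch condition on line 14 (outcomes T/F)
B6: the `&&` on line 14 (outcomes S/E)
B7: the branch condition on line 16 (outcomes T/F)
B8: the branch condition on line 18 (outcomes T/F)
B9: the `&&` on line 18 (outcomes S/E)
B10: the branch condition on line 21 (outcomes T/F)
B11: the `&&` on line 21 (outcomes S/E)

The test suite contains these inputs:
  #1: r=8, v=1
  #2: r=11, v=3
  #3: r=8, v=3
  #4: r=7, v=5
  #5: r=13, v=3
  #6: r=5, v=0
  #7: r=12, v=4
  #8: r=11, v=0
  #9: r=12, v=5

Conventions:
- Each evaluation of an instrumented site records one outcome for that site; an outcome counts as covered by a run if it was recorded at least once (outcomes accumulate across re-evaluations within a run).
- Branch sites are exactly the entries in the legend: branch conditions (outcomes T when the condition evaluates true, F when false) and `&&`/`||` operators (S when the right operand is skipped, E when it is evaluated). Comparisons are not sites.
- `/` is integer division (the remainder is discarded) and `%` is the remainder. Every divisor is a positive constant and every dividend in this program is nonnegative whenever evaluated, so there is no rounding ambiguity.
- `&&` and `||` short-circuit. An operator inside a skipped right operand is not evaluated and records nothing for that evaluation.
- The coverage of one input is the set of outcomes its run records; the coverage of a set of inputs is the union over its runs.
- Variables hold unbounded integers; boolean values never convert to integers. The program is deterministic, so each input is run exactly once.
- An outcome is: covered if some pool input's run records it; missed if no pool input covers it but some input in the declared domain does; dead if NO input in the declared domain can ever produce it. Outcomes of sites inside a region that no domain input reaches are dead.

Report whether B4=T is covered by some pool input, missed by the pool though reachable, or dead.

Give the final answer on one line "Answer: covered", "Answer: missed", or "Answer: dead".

no pool input records B4=T
but domain input (r=7, v=0) does record it -> reachable, so missed

Answer: missed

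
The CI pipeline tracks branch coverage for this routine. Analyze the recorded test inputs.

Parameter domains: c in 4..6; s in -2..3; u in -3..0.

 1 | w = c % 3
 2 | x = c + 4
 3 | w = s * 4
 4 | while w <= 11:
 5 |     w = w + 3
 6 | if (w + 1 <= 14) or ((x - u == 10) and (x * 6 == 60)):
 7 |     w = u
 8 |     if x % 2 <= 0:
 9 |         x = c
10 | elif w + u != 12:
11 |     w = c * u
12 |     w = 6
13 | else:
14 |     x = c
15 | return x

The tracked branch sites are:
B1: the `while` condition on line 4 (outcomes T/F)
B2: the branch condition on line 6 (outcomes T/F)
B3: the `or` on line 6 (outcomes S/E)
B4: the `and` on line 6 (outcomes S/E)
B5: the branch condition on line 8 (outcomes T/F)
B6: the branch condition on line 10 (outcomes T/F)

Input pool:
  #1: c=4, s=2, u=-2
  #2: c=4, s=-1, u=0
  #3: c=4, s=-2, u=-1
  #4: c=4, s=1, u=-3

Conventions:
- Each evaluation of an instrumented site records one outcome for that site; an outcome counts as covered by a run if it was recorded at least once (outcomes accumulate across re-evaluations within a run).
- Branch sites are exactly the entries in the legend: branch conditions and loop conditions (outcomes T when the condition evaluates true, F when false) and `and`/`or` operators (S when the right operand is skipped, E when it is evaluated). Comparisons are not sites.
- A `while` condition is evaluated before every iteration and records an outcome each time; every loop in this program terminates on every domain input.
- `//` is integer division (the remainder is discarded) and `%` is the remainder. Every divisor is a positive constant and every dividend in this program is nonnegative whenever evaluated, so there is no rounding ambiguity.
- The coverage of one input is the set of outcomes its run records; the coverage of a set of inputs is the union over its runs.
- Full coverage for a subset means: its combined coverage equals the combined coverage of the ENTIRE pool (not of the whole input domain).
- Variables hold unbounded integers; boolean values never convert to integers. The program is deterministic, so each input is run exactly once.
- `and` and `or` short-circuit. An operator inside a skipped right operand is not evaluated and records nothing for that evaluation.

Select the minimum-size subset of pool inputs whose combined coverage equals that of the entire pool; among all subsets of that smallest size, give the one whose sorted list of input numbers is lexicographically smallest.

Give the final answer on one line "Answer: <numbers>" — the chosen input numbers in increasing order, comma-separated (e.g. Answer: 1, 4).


run #1 (c=4, s=2, u=-2) runs B1->T, B1->T, B1->F, B3->E, B4->E, B2->F, B6->F; records B1=T, B1=F, B2=F, B3=E, B4=E, B6=F
run #2 (c=4, s=-1, u=0) runs B1->T, B1->T, B1->T, B1->T, B1->T, B1->T, B1->F, B3->E, B4->S, B2->F, B6->T; records B1=T, B1=F, B2=F, B3=E, B4=S, B6=T
run #3 (c=4, s=-2, u=-1) runs B1->T, B1->T, B1->T, B1->T, B1->T, B1->T, B1->T, B1->F, B3->S, B2->T, B5->T; records B1=T, B1=F, B2=T, B3=S, B5=T
run #4 (c=4, s=1, u=-3) runs B1->T, B1->T, B1->T, B1->F, B3->S, B2->T, B5->T; records B1=T, B1=F, B2=T, B3=S, B5=T
pool-wide coverage (11 outcomes): B1=T, B1=F, B2=T, B2=F, B3=S, B3=E, B4=S, B4=E, B5=T, B6=T, B6=F
every size-1 subset falls short of the 11 outcomes (best: 6/11)
every size-2 subset falls short of the 11 outcomes (best: 9/11)
size 3: inputs {1, 2, 3} cover all 11 outcomes, and no lexicographically smaller subset of this size does
Answer: 1, 2, 3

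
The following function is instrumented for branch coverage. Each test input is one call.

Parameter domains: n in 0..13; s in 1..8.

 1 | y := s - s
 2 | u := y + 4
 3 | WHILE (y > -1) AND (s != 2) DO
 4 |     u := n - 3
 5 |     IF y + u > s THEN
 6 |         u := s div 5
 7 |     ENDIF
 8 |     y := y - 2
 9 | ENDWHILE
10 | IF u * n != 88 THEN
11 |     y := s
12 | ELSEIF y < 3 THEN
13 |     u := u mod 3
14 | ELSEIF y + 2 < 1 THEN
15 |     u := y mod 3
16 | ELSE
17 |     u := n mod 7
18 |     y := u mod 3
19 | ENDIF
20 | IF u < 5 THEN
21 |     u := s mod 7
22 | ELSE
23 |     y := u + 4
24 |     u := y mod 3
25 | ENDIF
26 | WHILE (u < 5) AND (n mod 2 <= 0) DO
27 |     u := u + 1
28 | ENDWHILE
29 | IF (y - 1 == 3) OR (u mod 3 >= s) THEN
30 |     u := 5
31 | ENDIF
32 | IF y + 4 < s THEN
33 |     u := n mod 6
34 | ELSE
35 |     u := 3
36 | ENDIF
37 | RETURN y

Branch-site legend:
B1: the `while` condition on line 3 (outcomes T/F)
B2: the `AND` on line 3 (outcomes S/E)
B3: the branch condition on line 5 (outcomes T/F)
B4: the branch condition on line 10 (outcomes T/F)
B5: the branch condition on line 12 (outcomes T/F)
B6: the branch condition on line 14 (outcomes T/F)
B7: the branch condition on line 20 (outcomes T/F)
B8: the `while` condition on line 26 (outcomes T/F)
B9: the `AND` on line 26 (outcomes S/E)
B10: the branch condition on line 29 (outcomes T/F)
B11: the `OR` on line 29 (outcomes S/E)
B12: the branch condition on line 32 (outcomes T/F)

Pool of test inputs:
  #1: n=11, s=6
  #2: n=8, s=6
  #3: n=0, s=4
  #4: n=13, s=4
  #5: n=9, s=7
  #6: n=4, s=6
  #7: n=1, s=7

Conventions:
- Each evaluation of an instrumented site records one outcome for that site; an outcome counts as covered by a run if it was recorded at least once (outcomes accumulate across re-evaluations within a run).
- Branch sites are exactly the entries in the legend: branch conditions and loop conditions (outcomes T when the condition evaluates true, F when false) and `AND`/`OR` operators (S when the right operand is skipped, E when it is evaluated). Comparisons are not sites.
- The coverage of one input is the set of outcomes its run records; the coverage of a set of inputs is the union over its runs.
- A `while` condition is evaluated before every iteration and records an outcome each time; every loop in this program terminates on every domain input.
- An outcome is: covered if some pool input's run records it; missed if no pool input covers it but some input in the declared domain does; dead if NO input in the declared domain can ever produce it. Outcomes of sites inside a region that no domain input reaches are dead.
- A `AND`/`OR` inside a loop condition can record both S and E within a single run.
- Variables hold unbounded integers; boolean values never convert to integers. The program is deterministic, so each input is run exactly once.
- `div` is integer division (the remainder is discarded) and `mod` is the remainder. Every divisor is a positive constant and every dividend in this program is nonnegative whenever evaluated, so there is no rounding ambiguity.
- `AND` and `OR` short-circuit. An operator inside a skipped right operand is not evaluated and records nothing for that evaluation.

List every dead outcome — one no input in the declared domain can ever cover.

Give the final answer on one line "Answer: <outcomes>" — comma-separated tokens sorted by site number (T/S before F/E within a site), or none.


running all 112 domain inputs and tallying outcomes:
  B5=F: no domain input ever produces it -> dead
  B6=T: no domain input ever produces it -> dead
  B6=F: no domain input ever produces it -> dead
  reachable outcomes have witnesses, e.g. B1=T (e.g. n=0, s=1), B1=F (e.g. n=0, s=1), B2=S (e.g. n=0, s=1), B2=E (e.g. n=0, s=1)
Answer: B5=F, B6=T, B6=F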